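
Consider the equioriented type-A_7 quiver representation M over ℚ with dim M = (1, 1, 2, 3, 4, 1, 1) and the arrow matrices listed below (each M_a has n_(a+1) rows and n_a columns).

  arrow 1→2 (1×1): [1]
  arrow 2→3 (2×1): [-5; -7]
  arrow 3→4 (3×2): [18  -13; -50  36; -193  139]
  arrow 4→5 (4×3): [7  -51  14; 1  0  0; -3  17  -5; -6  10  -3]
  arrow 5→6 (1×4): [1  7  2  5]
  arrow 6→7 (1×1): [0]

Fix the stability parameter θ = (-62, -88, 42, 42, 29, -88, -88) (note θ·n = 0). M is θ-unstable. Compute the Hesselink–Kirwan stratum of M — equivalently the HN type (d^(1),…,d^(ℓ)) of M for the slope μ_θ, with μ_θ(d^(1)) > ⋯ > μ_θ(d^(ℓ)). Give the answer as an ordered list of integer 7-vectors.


Interval decomposition of M: I[1,5], I[3,6], I[4,5], I[5,5], I[7,7].
HN type (ℓ=6): μ^(1)=113/3; μ^(2)=71/2; μ^(3)=29; μ^(4)=25/4; μ^(5)=-75; μ^(6)=-88

((0, 0, 1, 1, 1, 0, 0); (0, 0, 0, 1, 1, 0, 0); (0, 0, 0, 0, 1, 0, 0); (0, 0, 1, 1, 1, 1, 0); (1, 1, 0, 0, 0, 0, 0); (0, 0, 0, 0, 0, 0, 1))


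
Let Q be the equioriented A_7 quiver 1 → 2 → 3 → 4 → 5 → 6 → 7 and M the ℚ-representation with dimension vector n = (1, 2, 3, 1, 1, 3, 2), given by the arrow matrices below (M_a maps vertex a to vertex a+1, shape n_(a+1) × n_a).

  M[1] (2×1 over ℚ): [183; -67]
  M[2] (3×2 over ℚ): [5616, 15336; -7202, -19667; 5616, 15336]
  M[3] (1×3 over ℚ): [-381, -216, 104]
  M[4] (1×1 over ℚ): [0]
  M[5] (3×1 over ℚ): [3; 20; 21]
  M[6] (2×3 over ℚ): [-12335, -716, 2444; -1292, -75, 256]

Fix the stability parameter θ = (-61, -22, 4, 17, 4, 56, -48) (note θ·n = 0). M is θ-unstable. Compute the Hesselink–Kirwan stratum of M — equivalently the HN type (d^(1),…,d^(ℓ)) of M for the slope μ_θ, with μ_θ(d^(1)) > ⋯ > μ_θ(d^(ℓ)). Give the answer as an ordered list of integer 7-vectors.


Interval decomposition of M: I[1,3], I[2,2], I[3,3], I[3,4], I[5,7], I[6,6], I[6,7].
HN type (ℓ=5): μ^(1)=56; μ^(2)=17; μ^(3)=4; μ^(4)=-22; μ^(5)=-61

((0, 0, 0, 0, 0, 1, 0); (0, 0, 0, 1, 0, 0, 0); (0, 0, 3, 0, 1, 2, 2); (0, 2, 0, 0, 0, 0, 0); (1, 0, 0, 0, 0, 0, 0))


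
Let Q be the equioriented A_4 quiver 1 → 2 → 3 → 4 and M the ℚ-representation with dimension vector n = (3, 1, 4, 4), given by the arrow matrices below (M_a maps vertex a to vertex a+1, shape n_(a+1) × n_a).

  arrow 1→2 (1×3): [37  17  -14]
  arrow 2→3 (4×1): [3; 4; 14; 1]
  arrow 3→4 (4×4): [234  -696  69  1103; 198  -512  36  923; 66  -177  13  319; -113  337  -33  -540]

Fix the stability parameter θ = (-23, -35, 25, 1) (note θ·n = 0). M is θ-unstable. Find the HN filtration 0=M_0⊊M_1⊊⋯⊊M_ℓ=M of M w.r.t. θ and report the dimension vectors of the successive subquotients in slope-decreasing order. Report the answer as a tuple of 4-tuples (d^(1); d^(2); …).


Via rank(M_{q-1}∘⋯∘M_p): M ≅ I[1,1]^2, I[1,4], I[3,4]^3.
μ_θ-semistable layers: μ^(1)=13; μ^(2)=-23; μ^(3)=-29

((0, 0, 4, 4); (2, 0, 0, 0); (1, 1, 0, 0))


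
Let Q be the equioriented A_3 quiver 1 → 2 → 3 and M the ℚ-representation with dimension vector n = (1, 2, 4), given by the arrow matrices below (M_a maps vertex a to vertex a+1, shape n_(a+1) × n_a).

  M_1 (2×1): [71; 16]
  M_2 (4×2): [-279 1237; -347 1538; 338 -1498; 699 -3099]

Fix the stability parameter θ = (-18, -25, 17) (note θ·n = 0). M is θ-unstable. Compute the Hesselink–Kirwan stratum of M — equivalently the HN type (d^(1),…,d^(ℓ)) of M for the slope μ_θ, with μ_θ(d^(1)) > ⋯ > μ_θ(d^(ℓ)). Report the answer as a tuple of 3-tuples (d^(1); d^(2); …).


Interval decomposition of M: I[1,3], I[2,3], I[3,3]^2.
HN type (ℓ=3): μ^(1)=17; μ^(2)=-43/2; μ^(3)=-25

((0, 0, 4); (1, 1, 0); (0, 1, 0))


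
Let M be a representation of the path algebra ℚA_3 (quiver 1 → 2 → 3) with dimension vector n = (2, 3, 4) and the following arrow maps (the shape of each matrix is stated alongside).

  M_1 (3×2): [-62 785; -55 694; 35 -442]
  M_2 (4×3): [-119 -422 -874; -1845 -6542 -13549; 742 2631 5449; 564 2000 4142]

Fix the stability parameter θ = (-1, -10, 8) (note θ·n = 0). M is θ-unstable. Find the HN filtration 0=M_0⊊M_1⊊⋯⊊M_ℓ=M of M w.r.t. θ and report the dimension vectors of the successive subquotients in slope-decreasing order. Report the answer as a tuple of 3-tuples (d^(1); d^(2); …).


Interval decomposition of M: I[1,3]^2, I[2,3], I[3,3].
HN type (ℓ=3): μ^(1)=8; μ^(2)=-11/2; μ^(3)=-10

((0, 0, 4); (2, 2, 0); (0, 1, 0))


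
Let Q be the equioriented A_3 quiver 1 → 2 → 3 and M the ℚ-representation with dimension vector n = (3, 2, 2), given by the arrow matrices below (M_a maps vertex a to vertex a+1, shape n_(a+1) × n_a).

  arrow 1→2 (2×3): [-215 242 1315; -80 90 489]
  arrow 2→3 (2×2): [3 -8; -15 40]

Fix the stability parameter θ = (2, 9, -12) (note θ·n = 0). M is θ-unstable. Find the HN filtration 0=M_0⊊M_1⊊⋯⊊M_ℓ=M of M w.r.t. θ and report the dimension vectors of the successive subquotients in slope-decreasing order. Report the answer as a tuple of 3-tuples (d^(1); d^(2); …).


Barcode: M ≅ I[1,1], I[1,2], I[1,3], I[3,3]. HN layers by μ_θ (4 steps, strictly decreasing):
  μ^(1)=9; μ^(2)=2; μ^(3)=-1/3; μ^(4)=-12

((0, 1, 0); (2, 0, 0); (1, 1, 1); (0, 0, 1))


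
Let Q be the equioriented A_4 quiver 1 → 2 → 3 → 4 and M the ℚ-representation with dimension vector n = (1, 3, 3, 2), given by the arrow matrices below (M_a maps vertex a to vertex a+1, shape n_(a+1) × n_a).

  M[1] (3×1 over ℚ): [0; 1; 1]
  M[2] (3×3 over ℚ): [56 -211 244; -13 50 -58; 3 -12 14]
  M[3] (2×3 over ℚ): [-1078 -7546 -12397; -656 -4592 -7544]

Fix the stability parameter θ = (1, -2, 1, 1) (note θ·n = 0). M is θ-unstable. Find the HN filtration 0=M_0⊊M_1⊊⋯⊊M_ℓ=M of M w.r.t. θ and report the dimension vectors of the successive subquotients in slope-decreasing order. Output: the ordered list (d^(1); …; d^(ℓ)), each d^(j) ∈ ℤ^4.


Via rank(M_{q-1}∘⋯∘M_p): M ≅ I[1,3], I[2,2], I[2,4], I[3,3], I[4,4].
μ_θ-semistable layers: μ^(1)=1; μ^(2)=-1/2; μ^(3)=-2

((0, 0, 3, 2); (1, 1, 0, 0); (0, 2, 0, 0))


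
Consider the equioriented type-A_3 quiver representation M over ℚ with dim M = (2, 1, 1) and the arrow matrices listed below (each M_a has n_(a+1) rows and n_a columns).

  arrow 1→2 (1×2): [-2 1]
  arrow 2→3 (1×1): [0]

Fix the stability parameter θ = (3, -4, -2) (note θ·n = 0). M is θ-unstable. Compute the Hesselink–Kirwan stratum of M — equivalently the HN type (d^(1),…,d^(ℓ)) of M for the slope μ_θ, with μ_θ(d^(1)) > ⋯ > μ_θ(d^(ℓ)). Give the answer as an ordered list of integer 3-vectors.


Interval decomposition of M: I[1,1], I[1,2], I[3,3].
HN type (ℓ=3): μ^(1)=3; μ^(2)=-1/2; μ^(3)=-2

((1, 0, 0); (1, 1, 0); (0, 0, 1))


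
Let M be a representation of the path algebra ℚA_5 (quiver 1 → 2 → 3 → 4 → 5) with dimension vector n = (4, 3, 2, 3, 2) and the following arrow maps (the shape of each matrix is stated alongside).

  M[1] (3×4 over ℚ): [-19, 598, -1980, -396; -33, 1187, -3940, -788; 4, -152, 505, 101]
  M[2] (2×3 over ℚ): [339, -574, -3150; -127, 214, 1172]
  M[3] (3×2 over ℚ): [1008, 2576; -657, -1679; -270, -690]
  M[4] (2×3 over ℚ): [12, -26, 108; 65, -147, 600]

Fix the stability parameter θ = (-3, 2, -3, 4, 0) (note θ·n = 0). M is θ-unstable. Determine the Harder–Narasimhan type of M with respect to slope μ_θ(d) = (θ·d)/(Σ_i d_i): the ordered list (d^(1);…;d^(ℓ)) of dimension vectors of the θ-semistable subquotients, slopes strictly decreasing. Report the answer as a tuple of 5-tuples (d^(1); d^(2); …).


Barcode: M ≅ I[1,1], I[1,2], I[1,3], I[1,5], I[4,4], I[4,5]. HN layers by μ_θ (4 steps, strictly decreasing):
  μ^(1)=4; μ^(2)=2; μ^(3)=-1/2; μ^(4)=-3

((0, 0, 0, 1, 0); (0, 1, 0, 2, 2); (0, 2, 2, 0, 0); (4, 0, 0, 0, 0))


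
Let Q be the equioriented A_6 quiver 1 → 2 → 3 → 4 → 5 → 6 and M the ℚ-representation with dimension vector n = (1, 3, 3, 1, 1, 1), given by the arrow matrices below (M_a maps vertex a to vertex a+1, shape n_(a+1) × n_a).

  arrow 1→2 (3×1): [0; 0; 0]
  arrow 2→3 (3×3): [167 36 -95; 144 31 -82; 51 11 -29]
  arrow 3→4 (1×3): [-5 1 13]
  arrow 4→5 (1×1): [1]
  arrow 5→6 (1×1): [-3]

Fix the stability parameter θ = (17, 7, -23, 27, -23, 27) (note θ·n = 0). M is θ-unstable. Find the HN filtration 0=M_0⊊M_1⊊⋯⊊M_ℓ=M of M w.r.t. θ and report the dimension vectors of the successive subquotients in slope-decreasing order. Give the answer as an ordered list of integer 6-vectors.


Barcode: M ≅ I[1,1], I[2,2], I[2,3], I[2,6], I[3,3]. HN layers by μ_θ (6 steps, strictly decreasing):
  μ^(1)=27; μ^(2)=17; μ^(3)=7; μ^(4)=2; μ^(5)=-8; μ^(6)=-23

((0, 0, 0, 0, 0, 1); (1, 0, 0, 0, 0, 0); (0, 1, 0, 0, 0, 0); (0, 0, 0, 1, 1, 0); (0, 2, 2, 0, 0, 0); (0, 0, 1, 0, 0, 0))


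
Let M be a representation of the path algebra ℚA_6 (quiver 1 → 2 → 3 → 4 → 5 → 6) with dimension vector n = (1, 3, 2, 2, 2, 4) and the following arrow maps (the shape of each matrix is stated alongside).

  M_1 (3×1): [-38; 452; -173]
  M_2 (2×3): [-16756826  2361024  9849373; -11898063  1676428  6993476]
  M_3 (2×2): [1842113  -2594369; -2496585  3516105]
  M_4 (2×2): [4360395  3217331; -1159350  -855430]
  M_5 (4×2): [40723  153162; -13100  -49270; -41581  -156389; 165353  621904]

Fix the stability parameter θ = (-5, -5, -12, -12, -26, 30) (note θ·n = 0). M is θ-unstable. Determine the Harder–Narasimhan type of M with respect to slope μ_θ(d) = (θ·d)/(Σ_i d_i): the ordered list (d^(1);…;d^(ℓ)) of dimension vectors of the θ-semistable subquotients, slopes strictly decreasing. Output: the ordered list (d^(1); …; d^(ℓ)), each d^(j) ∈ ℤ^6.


Barcode: M ≅ I[1,4], I[2,2], I[2,3], I[4,6], I[5,6], I[6,6]^2. HN layers by μ_θ (5 steps, strictly decreasing):
  μ^(1)=30; μ^(2)=-5; μ^(3)=-17/2; μ^(4)=-19; μ^(5)=-26

((0, 0, 0, 0, 0, 4); (0, 1, 0, 0, 0, 0); (1, 2, 2, 1, 0, 0); (0, 0, 0, 1, 1, 0); (0, 0, 0, 0, 1, 0))


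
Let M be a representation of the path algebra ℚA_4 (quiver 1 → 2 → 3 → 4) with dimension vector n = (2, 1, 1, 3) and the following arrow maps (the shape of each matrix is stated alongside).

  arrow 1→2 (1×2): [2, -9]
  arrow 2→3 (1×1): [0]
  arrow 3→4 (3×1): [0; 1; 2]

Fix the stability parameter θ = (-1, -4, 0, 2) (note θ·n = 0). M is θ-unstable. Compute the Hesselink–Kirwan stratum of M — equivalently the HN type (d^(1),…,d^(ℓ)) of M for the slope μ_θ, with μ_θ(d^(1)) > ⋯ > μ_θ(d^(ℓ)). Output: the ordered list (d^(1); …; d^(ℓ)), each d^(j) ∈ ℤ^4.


Via rank(M_{q-1}∘⋯∘M_p): M ≅ I[1,1], I[1,2], I[3,4], I[4,4]^2.
μ_θ-semistable layers: μ^(1)=2; μ^(2)=0; μ^(3)=-1; μ^(4)=-5/2

((0, 0, 0, 3); (0, 0, 1, 0); (1, 0, 0, 0); (1, 1, 0, 0))


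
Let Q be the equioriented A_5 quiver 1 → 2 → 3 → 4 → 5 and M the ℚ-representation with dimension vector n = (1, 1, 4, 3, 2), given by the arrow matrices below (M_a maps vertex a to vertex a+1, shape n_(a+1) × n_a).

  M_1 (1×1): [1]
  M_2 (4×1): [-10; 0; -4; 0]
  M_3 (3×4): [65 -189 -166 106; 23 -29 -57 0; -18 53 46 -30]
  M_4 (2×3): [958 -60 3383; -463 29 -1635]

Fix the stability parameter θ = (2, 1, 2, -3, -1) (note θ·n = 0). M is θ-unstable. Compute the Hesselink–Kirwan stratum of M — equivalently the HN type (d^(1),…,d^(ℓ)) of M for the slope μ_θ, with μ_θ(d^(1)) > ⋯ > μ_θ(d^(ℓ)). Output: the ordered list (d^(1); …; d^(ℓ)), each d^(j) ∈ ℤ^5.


Barcode: M ≅ I[1,4], I[3,3], I[3,5]^2. HN layers by μ_θ (3 steps, strictly decreasing):
  μ^(1)=2; μ^(2)=1/2; μ^(3)=-2/3

((0, 0, 1, 0, 0); (1, 1, 1, 1, 0); (0, 0, 2, 2, 2))


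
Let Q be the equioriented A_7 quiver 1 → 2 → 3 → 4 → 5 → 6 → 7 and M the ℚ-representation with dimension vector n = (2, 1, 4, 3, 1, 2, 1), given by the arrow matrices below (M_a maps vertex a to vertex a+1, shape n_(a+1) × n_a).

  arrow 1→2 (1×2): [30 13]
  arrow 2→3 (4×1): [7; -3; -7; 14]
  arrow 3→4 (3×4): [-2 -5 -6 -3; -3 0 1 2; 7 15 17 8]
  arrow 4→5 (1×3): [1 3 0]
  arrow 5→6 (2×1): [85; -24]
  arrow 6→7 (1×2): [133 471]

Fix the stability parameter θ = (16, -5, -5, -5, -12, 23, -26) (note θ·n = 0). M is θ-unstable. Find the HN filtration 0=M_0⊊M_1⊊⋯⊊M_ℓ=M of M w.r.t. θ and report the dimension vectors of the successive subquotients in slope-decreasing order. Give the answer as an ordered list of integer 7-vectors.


Via rank(M_{q-1}∘⋯∘M_p): M ≅ I[1,1], I[1,7], I[3,3], I[3,4]^2, I[6,6].
μ_θ-semistable layers: μ^(1)=23; μ^(2)=16; μ^(3)=-3/2; μ^(4)=-11/5; μ^(5)=-5

((0, 0, 0, 0, 0, 1, 0); (1, 0, 0, 0, 0, 0, 0); (0, 0, 0, 0, 0, 1, 1); (1, 1, 1, 1, 1, 0, 0); (0, 0, 3, 2, 0, 0, 0))


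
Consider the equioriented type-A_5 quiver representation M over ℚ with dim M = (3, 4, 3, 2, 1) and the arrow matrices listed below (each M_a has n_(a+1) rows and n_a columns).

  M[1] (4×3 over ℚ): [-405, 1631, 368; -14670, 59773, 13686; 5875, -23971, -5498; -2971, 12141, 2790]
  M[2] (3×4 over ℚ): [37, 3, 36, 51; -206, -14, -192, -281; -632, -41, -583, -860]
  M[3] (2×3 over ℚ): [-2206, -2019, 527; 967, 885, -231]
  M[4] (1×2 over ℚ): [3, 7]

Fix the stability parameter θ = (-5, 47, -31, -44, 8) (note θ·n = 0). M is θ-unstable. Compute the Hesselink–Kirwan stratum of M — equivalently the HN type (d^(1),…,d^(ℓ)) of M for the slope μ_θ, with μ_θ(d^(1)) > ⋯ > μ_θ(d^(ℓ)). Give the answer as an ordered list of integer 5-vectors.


Interval decomposition of M: I[1,3], I[1,4], I[1,5], I[2,2].
HN type (ℓ=4): μ^(1)=47; μ^(2)=8; μ^(3)=-5; μ^(4)=-33/4

((0, 1, 0, 0, 0); (0, 1, 1, 0, 1); (1, 0, 0, 0, 0); (2, 2, 2, 2, 0))


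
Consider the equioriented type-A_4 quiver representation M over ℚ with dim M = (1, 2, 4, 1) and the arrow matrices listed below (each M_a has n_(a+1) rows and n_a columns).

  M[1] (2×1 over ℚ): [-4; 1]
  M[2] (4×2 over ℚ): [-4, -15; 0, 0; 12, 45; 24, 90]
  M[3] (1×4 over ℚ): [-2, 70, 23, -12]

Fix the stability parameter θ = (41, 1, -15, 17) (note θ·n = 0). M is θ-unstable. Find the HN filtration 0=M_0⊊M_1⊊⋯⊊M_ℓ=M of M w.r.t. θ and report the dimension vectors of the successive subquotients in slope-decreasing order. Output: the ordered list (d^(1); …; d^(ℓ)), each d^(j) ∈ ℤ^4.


Via rank(M_{q-1}∘⋯∘M_p): M ≅ I[1,4], I[2,2], I[3,3]^3.
μ_θ-semistable layers: μ^(1)=17; μ^(2)=9; μ^(3)=1; μ^(4)=-15

((0, 0, 0, 1); (1, 1, 1, 0); (0, 1, 0, 0); (0, 0, 3, 0))


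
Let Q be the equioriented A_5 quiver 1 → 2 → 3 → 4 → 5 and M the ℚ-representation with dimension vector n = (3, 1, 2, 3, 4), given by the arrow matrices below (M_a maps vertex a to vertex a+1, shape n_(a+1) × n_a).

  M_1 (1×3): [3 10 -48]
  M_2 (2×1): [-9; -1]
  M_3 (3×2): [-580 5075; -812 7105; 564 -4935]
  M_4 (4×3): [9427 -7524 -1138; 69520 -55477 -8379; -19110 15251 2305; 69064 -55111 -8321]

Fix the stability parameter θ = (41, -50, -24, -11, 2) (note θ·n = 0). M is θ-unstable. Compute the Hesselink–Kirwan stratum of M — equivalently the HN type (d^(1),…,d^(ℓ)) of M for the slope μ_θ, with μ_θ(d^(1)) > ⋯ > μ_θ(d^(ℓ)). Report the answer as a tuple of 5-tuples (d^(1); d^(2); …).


Via rank(M_{q-1}∘⋯∘M_p): M ≅ I[1,1]^2, I[1,5], I[3,3], I[4,5]^2, I[5,5].
μ_θ-semistable layers: μ^(1)=41; μ^(2)=2; μ^(3)=-11; μ^(4)=-24

((2, 0, 0, 0, 0); (0, 0, 0, 0, 4); (1, 1, 1, 3, 0); (0, 0, 1, 0, 0))


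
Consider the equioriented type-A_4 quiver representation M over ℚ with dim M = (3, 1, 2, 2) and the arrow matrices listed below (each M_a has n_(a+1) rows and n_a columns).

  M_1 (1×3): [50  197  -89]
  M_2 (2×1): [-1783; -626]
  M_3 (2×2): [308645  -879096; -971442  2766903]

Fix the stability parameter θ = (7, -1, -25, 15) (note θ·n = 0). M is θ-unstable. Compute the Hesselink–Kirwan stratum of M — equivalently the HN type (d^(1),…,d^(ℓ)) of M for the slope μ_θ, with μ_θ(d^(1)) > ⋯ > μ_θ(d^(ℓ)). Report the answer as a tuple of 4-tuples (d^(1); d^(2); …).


Interval decomposition of M: I[1,1]^2, I[1,4], I[3,4].
HN type (ℓ=4): μ^(1)=15; μ^(2)=7; μ^(3)=-19/3; μ^(4)=-25

((0, 0, 0, 2); (2, 0, 0, 0); (1, 1, 1, 0); (0, 0, 1, 0))


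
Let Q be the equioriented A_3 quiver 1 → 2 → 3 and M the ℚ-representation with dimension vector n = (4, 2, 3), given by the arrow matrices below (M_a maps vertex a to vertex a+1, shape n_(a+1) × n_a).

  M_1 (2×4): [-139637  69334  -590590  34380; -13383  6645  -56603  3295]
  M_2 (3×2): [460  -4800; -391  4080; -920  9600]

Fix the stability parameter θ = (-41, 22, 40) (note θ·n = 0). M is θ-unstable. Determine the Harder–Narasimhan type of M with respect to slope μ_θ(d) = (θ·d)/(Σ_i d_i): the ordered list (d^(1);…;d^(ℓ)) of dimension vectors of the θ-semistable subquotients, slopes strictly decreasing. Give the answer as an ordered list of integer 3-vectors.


Via rank(M_{q-1}∘⋯∘M_p): M ≅ I[1,1]^2, I[1,2], I[1,3], I[3,3]^2.
μ_θ-semistable layers: μ^(1)=40; μ^(2)=22; μ^(3)=-41

((0, 0, 3); (0, 2, 0); (4, 0, 0))


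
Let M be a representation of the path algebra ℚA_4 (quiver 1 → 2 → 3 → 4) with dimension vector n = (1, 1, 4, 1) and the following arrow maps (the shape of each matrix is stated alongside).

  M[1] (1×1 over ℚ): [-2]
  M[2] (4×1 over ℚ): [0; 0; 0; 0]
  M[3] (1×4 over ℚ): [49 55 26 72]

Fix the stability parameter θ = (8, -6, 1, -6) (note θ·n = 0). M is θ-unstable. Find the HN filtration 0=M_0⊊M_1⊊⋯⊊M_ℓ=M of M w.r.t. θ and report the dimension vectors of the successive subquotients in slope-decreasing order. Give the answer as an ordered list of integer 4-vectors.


Via rank(M_{q-1}∘⋯∘M_p): M ≅ I[1,2], I[3,3]^3, I[3,4].
μ_θ-semistable layers: μ^(1)=1; μ^(2)=-5/2

((1, 1, 3, 0); (0, 0, 1, 1))


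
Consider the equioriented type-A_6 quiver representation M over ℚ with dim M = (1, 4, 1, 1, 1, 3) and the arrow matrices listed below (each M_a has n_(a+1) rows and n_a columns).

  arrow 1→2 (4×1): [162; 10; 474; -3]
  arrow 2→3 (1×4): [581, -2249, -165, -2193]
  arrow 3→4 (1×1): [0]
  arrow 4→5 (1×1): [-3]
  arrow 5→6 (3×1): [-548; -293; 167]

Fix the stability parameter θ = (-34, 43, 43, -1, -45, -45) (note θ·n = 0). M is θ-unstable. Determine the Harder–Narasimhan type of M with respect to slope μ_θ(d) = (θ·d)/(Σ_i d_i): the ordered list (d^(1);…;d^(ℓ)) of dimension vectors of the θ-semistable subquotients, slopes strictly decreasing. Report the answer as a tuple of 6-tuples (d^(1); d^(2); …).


Barcode: M ≅ I[1,3], I[2,2]^3, I[4,6], I[6,6]^2. HN layers by μ_θ (4 steps, strictly decreasing):
  μ^(1)=43; μ^(2)=-91/3; μ^(3)=-34; μ^(4)=-45

((0, 4, 1, 0, 0, 0); (0, 0, 0, 1, 1, 1); (1, 0, 0, 0, 0, 0); (0, 0, 0, 0, 0, 2))


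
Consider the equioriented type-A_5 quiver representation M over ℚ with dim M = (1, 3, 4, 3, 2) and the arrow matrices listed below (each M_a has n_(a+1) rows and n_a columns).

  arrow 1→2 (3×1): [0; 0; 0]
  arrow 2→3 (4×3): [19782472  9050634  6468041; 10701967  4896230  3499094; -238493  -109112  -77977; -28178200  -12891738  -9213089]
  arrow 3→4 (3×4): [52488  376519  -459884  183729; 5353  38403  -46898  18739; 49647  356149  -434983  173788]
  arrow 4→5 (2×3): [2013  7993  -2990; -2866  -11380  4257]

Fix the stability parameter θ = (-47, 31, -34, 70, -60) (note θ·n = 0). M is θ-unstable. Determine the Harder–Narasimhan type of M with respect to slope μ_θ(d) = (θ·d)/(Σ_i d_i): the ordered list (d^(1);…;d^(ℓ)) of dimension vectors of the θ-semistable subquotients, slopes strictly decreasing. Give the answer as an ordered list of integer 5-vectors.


Via rank(M_{q-1}∘⋯∘M_p): M ≅ I[1,1], I[2,2], I[2,4], I[2,5], I[3,3], I[3,5].
μ_θ-semistable layers: μ^(1)=70; μ^(2)=31; μ^(3)=5; μ^(4)=-3/2; μ^(5)=-34; μ^(6)=-47

((0, 0, 0, 1, 0); (0, 1, 0, 0, 0); (0, 0, 0, 2, 2); (0, 2, 2, 0, 0); (0, 0, 2, 0, 0); (1, 0, 0, 0, 0))


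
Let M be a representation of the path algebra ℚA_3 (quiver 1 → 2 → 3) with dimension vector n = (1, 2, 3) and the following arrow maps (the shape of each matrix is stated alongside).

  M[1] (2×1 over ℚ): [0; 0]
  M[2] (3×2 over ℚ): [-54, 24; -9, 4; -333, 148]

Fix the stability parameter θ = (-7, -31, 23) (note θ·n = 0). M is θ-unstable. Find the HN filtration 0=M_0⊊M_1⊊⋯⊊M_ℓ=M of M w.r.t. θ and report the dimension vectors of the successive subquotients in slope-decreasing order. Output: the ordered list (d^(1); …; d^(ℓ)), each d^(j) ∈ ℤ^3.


Via rank(M_{q-1}∘⋯∘M_p): M ≅ I[1,1], I[2,2], I[2,3], I[3,3]^2.
μ_θ-semistable layers: μ^(1)=23; μ^(2)=-7; μ^(3)=-31

((0, 0, 3); (1, 0, 0); (0, 2, 0))


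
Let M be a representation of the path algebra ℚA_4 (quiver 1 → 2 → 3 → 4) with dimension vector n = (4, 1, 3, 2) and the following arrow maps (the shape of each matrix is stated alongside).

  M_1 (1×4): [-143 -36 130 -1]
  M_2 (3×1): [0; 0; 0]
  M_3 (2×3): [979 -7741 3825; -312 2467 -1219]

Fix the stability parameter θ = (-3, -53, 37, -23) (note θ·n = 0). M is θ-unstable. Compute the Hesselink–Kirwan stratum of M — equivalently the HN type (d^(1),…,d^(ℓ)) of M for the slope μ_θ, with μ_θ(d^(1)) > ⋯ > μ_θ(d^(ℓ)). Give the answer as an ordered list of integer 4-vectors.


Via rank(M_{q-1}∘⋯∘M_p): M ≅ I[1,1]^3, I[1,2], I[3,3], I[3,4]^2.
μ_θ-semistable layers: μ^(1)=37; μ^(2)=7; μ^(3)=-3; μ^(4)=-28

((0, 0, 1, 0); (0, 0, 2, 2); (3, 0, 0, 0); (1, 1, 0, 0))


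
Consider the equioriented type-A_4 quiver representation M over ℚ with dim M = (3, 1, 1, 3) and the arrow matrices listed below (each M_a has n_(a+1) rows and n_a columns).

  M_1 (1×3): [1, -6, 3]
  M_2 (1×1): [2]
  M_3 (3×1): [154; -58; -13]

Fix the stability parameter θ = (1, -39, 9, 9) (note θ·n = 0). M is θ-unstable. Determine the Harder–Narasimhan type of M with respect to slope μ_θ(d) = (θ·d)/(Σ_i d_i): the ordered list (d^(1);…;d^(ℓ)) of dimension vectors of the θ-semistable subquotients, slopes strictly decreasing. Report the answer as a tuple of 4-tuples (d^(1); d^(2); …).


Barcode: M ≅ I[1,1]^2, I[1,4], I[4,4]^2. HN layers by μ_θ (3 steps, strictly decreasing):
  μ^(1)=9; μ^(2)=1; μ^(3)=-19

((0, 0, 1, 3); (2, 0, 0, 0); (1, 1, 0, 0))


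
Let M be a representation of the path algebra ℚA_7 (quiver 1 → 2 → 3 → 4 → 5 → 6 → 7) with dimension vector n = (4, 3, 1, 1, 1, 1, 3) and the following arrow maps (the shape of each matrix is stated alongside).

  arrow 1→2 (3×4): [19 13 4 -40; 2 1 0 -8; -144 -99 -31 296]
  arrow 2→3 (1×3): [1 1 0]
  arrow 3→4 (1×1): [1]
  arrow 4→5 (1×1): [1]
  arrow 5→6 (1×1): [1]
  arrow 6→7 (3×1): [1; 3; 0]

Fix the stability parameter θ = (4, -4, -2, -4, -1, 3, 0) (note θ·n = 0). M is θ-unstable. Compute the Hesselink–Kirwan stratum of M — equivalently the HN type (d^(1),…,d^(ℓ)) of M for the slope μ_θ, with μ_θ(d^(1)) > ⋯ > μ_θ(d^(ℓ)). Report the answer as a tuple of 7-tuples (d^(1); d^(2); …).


Via rank(M_{q-1}∘⋯∘M_p): M ≅ I[1,1], I[1,2]^2, I[1,7], I[7,7]^2.
μ_θ-semistable layers: μ^(1)=4; μ^(2)=3/2; μ^(3)=0; μ^(4)=-1; μ^(5)=-3/2

((1, 0, 0, 0, 0, 0, 0); (0, 0, 0, 0, 0, 1, 1); (2, 2, 0, 0, 0, 0, 2); (0, 0, 0, 0, 1, 0, 0); (1, 1, 1, 1, 0, 0, 0))


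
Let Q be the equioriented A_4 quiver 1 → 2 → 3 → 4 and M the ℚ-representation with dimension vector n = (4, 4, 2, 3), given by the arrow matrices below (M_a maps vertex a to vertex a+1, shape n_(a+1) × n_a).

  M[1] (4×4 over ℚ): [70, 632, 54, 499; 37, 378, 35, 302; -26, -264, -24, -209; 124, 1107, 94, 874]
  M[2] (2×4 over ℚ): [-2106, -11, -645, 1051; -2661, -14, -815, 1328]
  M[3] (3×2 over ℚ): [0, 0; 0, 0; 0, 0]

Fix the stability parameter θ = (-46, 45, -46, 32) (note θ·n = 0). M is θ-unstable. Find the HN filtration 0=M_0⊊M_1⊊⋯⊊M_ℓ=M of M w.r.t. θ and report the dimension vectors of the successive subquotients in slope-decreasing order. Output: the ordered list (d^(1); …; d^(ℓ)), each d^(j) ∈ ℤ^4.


Via rank(M_{q-1}∘⋯∘M_p): M ≅ I[1,2]^2, I[1,3]^2, I[4,4]^3.
μ_θ-semistable layers: μ^(1)=45; μ^(2)=32; μ^(3)=-1/2; μ^(4)=-46

((0, 2, 0, 0); (0, 0, 0, 3); (0, 2, 2, 0); (4, 0, 0, 0))


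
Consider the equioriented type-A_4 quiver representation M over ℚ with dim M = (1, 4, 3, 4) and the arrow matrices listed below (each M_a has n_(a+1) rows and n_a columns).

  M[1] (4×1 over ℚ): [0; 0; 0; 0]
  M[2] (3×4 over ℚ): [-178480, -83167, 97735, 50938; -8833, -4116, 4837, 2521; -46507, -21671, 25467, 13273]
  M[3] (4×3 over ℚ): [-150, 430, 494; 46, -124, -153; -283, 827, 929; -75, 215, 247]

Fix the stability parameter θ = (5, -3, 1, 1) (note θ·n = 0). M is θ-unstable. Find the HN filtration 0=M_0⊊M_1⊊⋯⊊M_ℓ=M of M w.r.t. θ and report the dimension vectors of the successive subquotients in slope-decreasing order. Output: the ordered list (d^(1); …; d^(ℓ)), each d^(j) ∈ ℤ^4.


Interval decomposition of M: I[1,1], I[2,2], I[2,3], I[2,4]^2, I[4,4]^2.
HN type (ℓ=3): μ^(1)=5; μ^(2)=1; μ^(3)=-3

((1, 0, 0, 0); (0, 0, 3, 4); (0, 4, 0, 0))


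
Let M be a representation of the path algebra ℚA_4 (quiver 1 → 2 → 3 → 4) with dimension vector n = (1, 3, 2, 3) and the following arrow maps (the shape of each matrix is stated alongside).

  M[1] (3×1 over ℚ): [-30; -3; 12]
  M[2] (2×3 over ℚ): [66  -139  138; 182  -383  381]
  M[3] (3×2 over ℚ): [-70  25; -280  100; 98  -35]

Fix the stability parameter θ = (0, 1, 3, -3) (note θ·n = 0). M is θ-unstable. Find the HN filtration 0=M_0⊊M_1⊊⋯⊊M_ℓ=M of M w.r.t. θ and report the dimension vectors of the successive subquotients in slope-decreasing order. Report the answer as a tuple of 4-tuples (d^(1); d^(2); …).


Interval decomposition of M: I[1,4], I[2,2], I[2,3], I[4,4]^2.
HN type (ℓ=5): μ^(1)=3; μ^(2)=1; μ^(3)=1/3; μ^(4)=0; μ^(5)=-3

((0, 0, 1, 0); (0, 2, 0, 0); (0, 1, 1, 1); (1, 0, 0, 0); (0, 0, 0, 2))


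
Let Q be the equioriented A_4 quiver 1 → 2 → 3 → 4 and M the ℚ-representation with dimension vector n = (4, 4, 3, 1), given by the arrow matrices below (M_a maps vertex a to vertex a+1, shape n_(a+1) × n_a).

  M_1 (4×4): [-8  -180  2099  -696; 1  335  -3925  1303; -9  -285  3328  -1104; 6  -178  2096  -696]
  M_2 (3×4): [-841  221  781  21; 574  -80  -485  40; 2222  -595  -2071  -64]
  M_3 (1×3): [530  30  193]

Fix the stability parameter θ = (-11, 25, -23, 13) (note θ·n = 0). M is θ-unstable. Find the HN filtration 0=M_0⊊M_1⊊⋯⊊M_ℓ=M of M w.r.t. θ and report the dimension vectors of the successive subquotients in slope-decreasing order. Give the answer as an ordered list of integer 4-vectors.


Via rank(M_{q-1}∘⋯∘M_p): M ≅ I[1,2], I[1,3]^2, I[1,4].
μ_θ-semistable layers: μ^(1)=25; μ^(2)=13; μ^(3)=1; μ^(4)=-11

((0, 1, 0, 0); (0, 0, 0, 1); (0, 3, 3, 0); (4, 0, 0, 0))


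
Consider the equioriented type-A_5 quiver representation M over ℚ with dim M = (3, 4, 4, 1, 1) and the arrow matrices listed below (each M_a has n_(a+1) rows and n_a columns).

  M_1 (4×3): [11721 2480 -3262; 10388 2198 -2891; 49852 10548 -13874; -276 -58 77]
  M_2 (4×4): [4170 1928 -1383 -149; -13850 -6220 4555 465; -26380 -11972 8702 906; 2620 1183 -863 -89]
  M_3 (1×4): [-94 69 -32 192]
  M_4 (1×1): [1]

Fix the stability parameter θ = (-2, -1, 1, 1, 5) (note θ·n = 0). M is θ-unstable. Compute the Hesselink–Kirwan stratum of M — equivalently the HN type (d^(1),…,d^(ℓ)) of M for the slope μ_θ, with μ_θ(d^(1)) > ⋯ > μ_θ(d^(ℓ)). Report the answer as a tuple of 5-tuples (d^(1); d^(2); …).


Via rank(M_{q-1}∘⋯∘M_p): M ≅ I[1,1], I[1,2], I[1,5], I[2,2], I[2,3], I[3,3]^2.
μ_θ-semistable layers: μ^(1)=5; μ^(2)=1; μ^(3)=-1; μ^(4)=-2

((0, 0, 0, 0, 1); (0, 0, 4, 1, 0); (0, 4, 0, 0, 0); (3, 0, 0, 0, 0))


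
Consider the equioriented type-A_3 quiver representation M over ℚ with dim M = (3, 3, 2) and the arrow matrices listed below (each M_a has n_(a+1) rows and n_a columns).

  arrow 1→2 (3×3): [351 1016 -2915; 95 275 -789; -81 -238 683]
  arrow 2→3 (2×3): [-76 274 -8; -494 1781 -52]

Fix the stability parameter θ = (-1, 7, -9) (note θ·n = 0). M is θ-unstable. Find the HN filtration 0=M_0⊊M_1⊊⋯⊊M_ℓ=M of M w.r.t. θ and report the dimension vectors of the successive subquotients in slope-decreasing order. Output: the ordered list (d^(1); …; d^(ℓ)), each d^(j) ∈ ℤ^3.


Via rank(M_{q-1}∘⋯∘M_p): M ≅ I[1,2]^2, I[1,3], I[3,3].
μ_θ-semistable layers: μ^(1)=7; μ^(2)=-1; μ^(3)=-9

((0, 2, 0); (3, 1, 1); (0, 0, 1))


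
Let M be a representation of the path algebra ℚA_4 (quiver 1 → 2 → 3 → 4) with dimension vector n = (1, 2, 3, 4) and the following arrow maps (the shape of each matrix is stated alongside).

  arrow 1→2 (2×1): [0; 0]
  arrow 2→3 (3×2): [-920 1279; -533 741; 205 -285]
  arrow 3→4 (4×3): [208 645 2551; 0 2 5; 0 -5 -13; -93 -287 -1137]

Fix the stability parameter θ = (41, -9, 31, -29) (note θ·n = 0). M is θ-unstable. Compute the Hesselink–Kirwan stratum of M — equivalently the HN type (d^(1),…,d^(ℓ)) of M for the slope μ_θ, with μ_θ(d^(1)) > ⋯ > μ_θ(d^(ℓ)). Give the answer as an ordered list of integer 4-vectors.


Barcode: M ≅ I[1,1], I[2,4]^2, I[3,4], I[4,4]. HN layers by μ_θ (4 steps, strictly decreasing):
  μ^(1)=41; μ^(2)=1; μ^(3)=-9; μ^(4)=-29

((1, 0, 0, 0); (0, 0, 3, 3); (0, 2, 0, 0); (0, 0, 0, 1))


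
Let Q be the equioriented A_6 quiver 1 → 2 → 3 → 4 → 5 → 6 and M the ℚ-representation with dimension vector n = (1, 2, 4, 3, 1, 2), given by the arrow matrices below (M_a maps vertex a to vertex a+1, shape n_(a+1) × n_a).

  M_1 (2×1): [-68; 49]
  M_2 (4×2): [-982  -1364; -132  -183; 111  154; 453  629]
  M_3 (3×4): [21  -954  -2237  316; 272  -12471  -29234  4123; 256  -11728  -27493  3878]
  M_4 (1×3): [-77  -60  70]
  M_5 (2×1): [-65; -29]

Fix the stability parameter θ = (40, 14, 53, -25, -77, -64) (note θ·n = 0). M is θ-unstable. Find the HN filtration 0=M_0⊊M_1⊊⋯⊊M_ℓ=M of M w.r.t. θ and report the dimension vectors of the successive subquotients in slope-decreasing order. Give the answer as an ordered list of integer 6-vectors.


Barcode: M ≅ I[1,3], I[2,6], I[3,4]^2, I[6,6]. HN layers by μ_θ (5 steps, strictly decreasing):
  μ^(1)=53; μ^(2)=27; μ^(3)=14; μ^(4)=-99/5; μ^(5)=-64

((0, 0, 1, 0, 0, 0); (1, 1, 0, 0, 0, 0); (0, 0, 2, 2, 0, 0); (0, 1, 1, 1, 1, 1); (0, 0, 0, 0, 0, 1))


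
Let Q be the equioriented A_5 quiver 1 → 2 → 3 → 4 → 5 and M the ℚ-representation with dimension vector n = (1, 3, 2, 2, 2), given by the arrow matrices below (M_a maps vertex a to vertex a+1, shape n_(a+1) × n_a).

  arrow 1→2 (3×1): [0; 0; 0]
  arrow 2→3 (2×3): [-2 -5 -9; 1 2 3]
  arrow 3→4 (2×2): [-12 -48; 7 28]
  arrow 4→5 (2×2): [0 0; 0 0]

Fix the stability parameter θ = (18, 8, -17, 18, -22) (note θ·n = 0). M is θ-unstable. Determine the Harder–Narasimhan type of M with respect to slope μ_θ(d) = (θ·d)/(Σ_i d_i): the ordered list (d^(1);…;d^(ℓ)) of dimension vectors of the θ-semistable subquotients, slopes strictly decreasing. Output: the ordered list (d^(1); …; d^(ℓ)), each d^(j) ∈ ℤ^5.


Interval decomposition of M: I[1,1], I[2,2], I[2,3], I[2,4], I[4,4], I[5,5]^2.
HN type (ℓ=4): μ^(1)=18; μ^(2)=8; μ^(3)=-9/2; μ^(4)=-22

((1, 0, 0, 2, 0); (0, 1, 0, 0, 0); (0, 2, 2, 0, 0); (0, 0, 0, 0, 2))


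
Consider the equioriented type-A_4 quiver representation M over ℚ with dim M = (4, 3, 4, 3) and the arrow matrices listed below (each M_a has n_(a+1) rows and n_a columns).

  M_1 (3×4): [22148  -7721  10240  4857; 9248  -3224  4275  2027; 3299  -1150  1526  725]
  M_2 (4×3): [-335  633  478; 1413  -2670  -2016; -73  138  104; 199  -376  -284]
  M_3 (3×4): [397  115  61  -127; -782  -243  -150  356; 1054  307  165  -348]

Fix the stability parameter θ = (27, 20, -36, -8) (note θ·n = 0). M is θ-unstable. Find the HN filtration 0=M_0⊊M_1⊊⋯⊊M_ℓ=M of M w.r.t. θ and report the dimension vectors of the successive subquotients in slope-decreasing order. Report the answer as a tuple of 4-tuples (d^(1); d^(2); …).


Via rank(M_{q-1}∘⋯∘M_p): M ≅ I[1,1], I[1,2], I[1,4]^2, I[3,3], I[3,4].
μ_θ-semistable layers: μ^(1)=27; μ^(2)=47/2; μ^(3)=3/4; μ^(4)=-8; μ^(5)=-36

((1, 0, 0, 0); (1, 1, 0, 0); (2, 2, 2, 2); (0, 0, 0, 1); (0, 0, 2, 0))


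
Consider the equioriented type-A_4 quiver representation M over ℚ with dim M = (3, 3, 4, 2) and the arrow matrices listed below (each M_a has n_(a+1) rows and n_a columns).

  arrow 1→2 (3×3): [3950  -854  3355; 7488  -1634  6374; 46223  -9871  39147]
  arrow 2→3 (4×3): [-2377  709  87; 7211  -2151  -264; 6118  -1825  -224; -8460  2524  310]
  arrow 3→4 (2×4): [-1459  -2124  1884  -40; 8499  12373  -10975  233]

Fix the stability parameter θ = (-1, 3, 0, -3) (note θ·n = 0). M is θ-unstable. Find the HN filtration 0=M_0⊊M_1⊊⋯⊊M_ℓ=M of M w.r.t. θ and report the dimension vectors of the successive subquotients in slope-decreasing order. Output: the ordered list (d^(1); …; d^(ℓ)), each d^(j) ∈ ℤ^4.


Interval decomposition of M: I[1,3], I[1,4]^2, I[3,3].
HN type (ℓ=3): μ^(1)=3/2; μ^(2)=0; μ^(3)=-1

((0, 1, 1, 0); (0, 2, 3, 2); (3, 0, 0, 0))


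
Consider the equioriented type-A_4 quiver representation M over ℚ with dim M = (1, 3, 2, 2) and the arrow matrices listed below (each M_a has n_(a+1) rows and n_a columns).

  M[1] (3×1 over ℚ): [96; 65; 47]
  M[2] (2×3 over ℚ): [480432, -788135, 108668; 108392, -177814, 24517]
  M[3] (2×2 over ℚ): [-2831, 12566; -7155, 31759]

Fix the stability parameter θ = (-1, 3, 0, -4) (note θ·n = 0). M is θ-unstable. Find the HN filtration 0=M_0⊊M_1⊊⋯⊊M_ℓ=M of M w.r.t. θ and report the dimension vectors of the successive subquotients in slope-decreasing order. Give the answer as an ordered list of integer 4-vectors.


Barcode: M ≅ I[1,4], I[2,2], I[2,4]. HN layers by μ_θ (3 steps, strictly decreasing):
  μ^(1)=3; μ^(2)=-1/3; μ^(3)=-1

((0, 1, 0, 0); (0, 2, 2, 2); (1, 0, 0, 0))


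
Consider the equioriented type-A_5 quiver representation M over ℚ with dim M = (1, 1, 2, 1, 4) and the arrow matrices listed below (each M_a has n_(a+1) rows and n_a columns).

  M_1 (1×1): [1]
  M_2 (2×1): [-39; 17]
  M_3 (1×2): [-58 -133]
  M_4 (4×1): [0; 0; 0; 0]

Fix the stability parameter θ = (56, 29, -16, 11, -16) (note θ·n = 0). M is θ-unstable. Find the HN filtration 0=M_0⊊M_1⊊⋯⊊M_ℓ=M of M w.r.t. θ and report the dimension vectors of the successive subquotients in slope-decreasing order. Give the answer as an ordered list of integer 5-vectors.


Barcode: M ≅ I[1,4], I[3,3], I[5,5]^4. HN layers by μ_θ (2 steps, strictly decreasing):
  μ^(1)=20; μ^(2)=-16

((1, 1, 1, 1, 0); (0, 0, 1, 0, 4))


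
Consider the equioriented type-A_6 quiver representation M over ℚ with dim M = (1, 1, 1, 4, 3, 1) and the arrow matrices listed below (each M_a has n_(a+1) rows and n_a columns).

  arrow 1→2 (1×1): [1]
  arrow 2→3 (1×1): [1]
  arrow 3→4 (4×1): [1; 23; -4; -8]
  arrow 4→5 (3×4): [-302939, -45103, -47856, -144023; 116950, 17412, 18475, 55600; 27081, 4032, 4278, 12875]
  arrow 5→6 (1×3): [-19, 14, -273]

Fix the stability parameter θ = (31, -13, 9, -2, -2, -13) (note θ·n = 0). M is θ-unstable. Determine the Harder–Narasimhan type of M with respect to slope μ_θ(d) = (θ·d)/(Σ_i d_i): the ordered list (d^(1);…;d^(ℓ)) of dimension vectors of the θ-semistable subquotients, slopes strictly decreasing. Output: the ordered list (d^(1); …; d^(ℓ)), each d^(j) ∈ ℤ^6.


Barcode: M ≅ I[1,6], I[4,4], I[4,5]^2. HN layers by μ_θ (2 steps, strictly decreasing):
  μ^(1)=5/3; μ^(2)=-2

((1, 1, 1, 1, 1, 1); (0, 0, 0, 3, 2, 0))


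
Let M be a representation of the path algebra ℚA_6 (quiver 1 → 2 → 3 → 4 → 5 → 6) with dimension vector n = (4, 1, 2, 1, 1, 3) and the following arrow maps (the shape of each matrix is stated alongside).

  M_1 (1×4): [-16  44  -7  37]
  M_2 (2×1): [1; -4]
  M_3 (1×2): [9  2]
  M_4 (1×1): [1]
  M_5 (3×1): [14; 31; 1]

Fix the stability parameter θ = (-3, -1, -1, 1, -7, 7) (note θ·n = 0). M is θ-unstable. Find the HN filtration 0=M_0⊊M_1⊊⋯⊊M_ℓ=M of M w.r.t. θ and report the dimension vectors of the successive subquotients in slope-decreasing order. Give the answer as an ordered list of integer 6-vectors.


Interval decomposition of M: I[1,1]^3, I[1,6], I[3,3], I[6,6]^2.
HN type (ℓ=4): μ^(1)=7; μ^(2)=-1; μ^(3)=-2; μ^(4)=-3

((0, 0, 0, 0, 0, 3); (0, 0, 1, 0, 0, 0); (0, 1, 1, 1, 1, 0); (4, 0, 0, 0, 0, 0))


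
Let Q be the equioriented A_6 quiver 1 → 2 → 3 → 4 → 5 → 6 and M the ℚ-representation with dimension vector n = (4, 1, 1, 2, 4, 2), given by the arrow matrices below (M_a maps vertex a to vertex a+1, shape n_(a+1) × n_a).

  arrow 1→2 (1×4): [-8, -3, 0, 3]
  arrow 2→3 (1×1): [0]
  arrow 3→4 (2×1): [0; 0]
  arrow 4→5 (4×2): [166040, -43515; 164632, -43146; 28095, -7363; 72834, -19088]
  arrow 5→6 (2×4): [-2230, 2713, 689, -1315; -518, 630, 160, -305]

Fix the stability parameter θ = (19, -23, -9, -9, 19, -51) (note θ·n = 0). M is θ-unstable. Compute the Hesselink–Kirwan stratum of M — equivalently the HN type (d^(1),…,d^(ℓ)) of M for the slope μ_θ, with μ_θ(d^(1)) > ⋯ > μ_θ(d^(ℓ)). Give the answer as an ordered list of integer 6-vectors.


Via rank(M_{q-1}∘⋯∘M_p): M ≅ I[1,1]^3, I[1,2], I[3,3], I[4,5], I[4,6], I[5,5], I[5,6].
μ_θ-semistable layers: μ^(1)=19; μ^(2)=-2; μ^(3)=-9; μ^(4)=-41/3; μ^(5)=-16

((3, 0, 0, 0, 2, 0); (1, 1, 0, 0, 0, 0); (0, 0, 1, 1, 0, 0); (0, 0, 0, 1, 1, 1); (0, 0, 0, 0, 1, 1))


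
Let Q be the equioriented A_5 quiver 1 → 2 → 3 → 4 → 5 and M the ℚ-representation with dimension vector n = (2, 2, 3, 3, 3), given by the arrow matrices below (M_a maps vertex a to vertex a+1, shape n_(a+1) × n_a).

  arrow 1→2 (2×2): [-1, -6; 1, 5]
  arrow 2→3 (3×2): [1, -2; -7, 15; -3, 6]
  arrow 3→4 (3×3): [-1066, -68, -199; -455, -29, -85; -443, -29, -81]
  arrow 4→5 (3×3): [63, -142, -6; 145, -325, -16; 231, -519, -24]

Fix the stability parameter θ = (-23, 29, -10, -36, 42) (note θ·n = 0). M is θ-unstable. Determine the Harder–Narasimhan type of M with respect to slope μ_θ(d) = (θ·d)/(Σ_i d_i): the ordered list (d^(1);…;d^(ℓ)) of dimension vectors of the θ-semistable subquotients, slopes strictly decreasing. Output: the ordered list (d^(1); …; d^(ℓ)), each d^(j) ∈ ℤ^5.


Barcode: M ≅ I[1,5]^2, I[3,4], I[5,5]. HN layers by μ_θ (3 steps, strictly decreasing):
  μ^(1)=42; μ^(2)=-17/3; μ^(3)=-23

((0, 0, 0, 0, 3); (0, 2, 2, 2, 0); (2, 0, 1, 1, 0))


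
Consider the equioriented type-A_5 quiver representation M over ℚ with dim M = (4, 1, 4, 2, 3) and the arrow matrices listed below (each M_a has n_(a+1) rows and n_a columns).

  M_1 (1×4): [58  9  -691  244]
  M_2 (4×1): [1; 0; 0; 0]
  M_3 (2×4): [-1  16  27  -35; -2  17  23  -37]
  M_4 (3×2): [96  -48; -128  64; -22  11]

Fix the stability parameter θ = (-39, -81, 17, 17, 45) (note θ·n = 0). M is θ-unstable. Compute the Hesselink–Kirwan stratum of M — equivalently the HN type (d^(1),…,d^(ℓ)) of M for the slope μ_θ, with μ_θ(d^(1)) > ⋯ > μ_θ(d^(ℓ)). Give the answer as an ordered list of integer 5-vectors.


Barcode: M ≅ I[1,1]^3, I[1,4], I[3,3]^2, I[3,5], I[5,5]^2. HN layers by μ_θ (4 steps, strictly decreasing):
  μ^(1)=45; μ^(2)=17; μ^(3)=-39; μ^(4)=-60

((0, 0, 0, 0, 3); (0, 0, 4, 2, 0); (3, 0, 0, 0, 0); (1, 1, 0, 0, 0))


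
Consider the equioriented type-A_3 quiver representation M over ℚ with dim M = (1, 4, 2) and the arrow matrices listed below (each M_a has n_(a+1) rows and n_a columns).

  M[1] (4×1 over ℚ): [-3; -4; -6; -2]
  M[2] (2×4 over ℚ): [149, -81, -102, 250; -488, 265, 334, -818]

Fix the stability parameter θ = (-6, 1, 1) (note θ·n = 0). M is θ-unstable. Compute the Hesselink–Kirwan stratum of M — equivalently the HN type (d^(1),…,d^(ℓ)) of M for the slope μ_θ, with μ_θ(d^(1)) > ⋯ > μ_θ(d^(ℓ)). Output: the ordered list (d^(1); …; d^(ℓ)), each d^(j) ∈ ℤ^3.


Barcode: M ≅ I[1,3], I[2,2]^2, I[2,3]. HN layers by μ_θ (2 steps, strictly decreasing):
  μ^(1)=1; μ^(2)=-6

((0, 4, 2); (1, 0, 0))
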